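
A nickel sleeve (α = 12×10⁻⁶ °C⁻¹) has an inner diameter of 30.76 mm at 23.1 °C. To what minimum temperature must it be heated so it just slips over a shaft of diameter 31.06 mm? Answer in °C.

T = 836 °C

Required Δd = 31.06 − 30.76 = 0.30 mm
Δd = αd₀ΔT ⇒ ΔT = Δd/(αd₀) = 0.30 / (12×10⁻⁶ × 30.76) = 812.74 K
T_min = 23.1 + 812.74 = 835.84 °C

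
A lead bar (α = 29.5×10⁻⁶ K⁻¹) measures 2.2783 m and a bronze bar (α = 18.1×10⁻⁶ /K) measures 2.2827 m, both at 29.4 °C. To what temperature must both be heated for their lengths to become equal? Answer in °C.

L₁(1 + α₁ΔT) = L₂(1 + α₂ΔT) ⇒ ΔT = (L₂ − L₁)/(α₁L₁ − α₂L₂)
L₂ − L₁ = 2.2827 − 2.2783 = 4.40×10⁻³ m
α₁L₁ − α₂L₂ = 29.5×10⁻⁶×2.2783 − 18.1×10⁻⁶×2.2827 = 2.589298×10⁻⁵ m/K
ΔT = 4.40×10⁻³ / 2.589298×10⁻⁵ = 169.930 K
T = 29.4 + 169.930 = 199.330 °C

T = 199.3 °C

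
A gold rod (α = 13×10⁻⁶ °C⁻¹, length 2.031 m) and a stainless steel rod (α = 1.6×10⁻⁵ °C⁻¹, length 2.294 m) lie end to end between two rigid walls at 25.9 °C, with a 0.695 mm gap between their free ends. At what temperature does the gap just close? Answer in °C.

Gap closes when ΔL₁ + ΔL₂ = 0.695 mm = 6.95×10⁻⁴ m
(α₁L₁ + α₂L₂)ΔT = g
α₁L₁ + α₂L₂ = 13×10⁻⁶×2.031 + 1.6×10⁻⁵×2.294 = 6.3107×10⁻⁵ m/K
ΔT = 6.95×10⁻⁴ / 6.3107×10⁻⁵ = 11.013 K
T = 25.9 + 11.013 = 36.913 °C

T = 36.9 °C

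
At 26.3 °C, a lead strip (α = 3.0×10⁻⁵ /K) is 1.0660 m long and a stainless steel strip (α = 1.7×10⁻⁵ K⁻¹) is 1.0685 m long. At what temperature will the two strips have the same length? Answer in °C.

T = 207.3 °C

L₁(1 + α₁ΔT) = L₂(1 + α₂ΔT) ⇒ ΔT = (L₂ − L₁)/(α₁L₁ − α₂L₂)
L₂ − L₁ = 1.0685 − 1.0660 = 2.50×10⁻³ m
α₁L₁ − α₂L₂ = 3.0×10⁻⁵×1.0660 − 1.7×10⁻⁵×1.0685 = 1.38155×10⁻⁵ m/K
ΔT = 2.50×10⁻³ / 1.38155×10⁻⁵ = 180.956 K
T = 26.3 + 180.956 = 207.256 °C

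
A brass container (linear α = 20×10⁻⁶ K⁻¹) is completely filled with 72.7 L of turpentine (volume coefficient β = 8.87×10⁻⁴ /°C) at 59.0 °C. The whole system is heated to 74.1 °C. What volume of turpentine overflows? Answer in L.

The container also expands: β_container ≈ 3α = 6.0×10⁻⁵ /K
Net overflow = V₀(β_liq − 3α_cont)ΔT
β − 3α = 8.87×10⁻⁴ − 6.0×10⁻⁵ = 8.27×10⁻⁴ /K; ΔT = 15.1 K
ΔV = 72.7 × 8.27×10⁻⁴ × 15.1 = 0.908 L

0.908 L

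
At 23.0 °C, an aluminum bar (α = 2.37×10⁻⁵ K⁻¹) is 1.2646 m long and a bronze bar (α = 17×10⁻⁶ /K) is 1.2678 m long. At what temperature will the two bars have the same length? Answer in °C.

T = 403.1 °C

L₁(1 + α₁ΔT) = L₂(1 + α₂ΔT) ⇒ ΔT = (L₂ − L₁)/(α₁L₁ − α₂L₂)
L₂ − L₁ = 1.2678 − 1.2646 = 3.20×10⁻³ m
α₁L₁ − α₂L₂ = 2.37×10⁻⁵×1.2646 − 17×10⁻⁶×1.2678 = 8.41842×10⁻⁶ m/K
ΔT = 3.20×10⁻³ / 8.41842×10⁻⁶ = 380.119 K
T = 23.0 + 380.119 = 403.119 °C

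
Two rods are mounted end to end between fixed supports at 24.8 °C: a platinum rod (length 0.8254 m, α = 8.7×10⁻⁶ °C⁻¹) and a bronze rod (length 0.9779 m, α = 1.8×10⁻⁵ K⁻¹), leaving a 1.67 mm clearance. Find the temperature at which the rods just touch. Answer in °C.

T = 92.2 °C

Gap closes when ΔL₁ + ΔL₂ = 1.67 mm = 1.67×10⁻³ m
(α₁L₁ + α₂L₂)ΔT = g
α₁L₁ + α₂L₂ = 8.7×10⁻⁶×0.8254 + 1.8×10⁻⁵×0.9779 = 2.478318×10⁻⁵ m/K
ΔT = 1.67×10⁻³ / 2.478318×10⁻⁵ = 67.384 K
T = 24.8 + 67.384 = 92.184 °C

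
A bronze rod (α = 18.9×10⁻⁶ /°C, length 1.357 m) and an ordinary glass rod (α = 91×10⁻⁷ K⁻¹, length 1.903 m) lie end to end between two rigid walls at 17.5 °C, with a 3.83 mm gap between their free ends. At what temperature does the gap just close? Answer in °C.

α₁L₁ = 2.56473×10⁻⁵ m/K, α₂L₂ = 1.73173×10⁻⁵ m/K → total 4.29646×10⁻⁵ m/K
ΔT = g/(α₁L₁+α₂L₂) = 3.83×10⁻³ / 4.29646×10⁻⁵ = 89.14 K
T = 17.5 + 89.14 = 106.64 °C

T = 107 °C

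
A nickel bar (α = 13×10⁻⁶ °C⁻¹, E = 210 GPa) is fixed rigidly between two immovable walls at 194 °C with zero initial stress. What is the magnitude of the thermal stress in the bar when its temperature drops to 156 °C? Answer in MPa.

σ = 104 MPa

Fully constrained: the free strain ε = αΔT is blocked, so σ = Eε = EαΔT.
|ΔT| = 38 K
σ = 210×10⁹ × 13×10⁻⁶ × 38 = 1.04×10⁸ Pa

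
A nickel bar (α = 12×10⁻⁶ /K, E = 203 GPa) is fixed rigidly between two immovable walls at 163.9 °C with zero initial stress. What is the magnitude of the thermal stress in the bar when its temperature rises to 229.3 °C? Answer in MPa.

Fully constrained: the free strain ε = αΔT is blocked, so σ = Eε = EαΔT.
|ΔT| = 65.4 K
σ = 203×10⁹ × 12×10⁻⁶ × 65.4 = 1.59×10⁸ Pa

σ = 159 MPa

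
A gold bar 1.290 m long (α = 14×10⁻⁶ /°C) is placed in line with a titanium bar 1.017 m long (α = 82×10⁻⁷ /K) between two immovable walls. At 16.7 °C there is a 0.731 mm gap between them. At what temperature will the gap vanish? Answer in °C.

T = 44.4 °C

α₁L₁ = 1.806×10⁻⁵ m/K, α₂L₂ = 8.3394×10⁻⁶ m/K → total 2.63994×10⁻⁵ m/K
ΔT = g/(α₁L₁+α₂L₂) = 7.31×10⁻⁴ / 2.63994×10⁻⁵ = 27.690 K
T = 16.7 + 27.690 = 44.390 °C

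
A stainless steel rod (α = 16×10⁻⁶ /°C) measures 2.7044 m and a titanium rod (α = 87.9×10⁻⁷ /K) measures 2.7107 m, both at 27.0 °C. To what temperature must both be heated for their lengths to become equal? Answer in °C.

Equal length when α₁L₁ΔT − α₂L₂ΔT = L₂ − L₁ = 6.30×10⁻³ m
α₁L₁ = 4.32704×10⁻⁵, α₂L₂ = 2.3827053×10⁻⁵ → Δ(αL) = 1.9443347×10⁻⁵ m/K
ΔT = 6.30×10⁻³ / 1.9443347×10⁻⁵ = 324.018 K, so T = 27.0 + 324.018 = 351.018 °C

T = 351.0 °C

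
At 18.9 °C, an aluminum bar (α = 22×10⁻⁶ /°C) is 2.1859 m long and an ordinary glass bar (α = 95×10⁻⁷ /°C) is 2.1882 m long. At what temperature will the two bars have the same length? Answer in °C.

L₁(1 + α₁ΔT) = L₂(1 + α₂ΔT) ⇒ ΔT = (L₂ − L₁)/(α₁L₁ − α₂L₂)
L₂ − L₁ = 2.1882 − 2.1859 = 2.30×10⁻³ m
α₁L₁ − α₂L₂ = 22×10⁻⁶×2.1859 − 95×10⁻⁷×2.1882 = 2.73019×10⁻⁵ m/K
ΔT = 2.30×10⁻³ / 2.73019×10⁻⁵ = 84.243 K
T = 18.9 + 84.243 = 103.143 °C

T = 103.1 °C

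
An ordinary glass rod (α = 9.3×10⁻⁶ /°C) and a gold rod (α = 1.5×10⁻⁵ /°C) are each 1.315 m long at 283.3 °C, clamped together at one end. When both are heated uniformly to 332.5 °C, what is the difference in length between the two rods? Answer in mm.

ΔT = 49.2 K
ordinary glass: ΔL = 9.3×10⁻⁶ × 1.315 m × 49.2 = 6.0169×10⁻⁴ m = 0.60169 mm
gold: ΔL = 1.5×10⁻⁵ × 1.315 m × 49.2 = 9.7047×10⁻⁴ m = 0.97047 mm
difference = 0.97047 − 0.60169 = 0.36878 mm

0.369 mm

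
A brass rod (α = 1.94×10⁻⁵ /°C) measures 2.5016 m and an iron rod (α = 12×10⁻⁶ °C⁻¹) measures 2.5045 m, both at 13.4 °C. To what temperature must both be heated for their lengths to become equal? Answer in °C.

T = 170.4 °C

L₁(1 + α₁ΔT) = L₂(1 + α₂ΔT) ⇒ ΔT = (L₂ − L₁)/(α₁L₁ − α₂L₂)
L₂ − L₁ = 2.5045 − 2.5016 = 2.90×10⁻³ m
α₁L₁ − α₂L₂ = 1.94×10⁻⁵×2.5016 − 12×10⁻⁶×2.5045 = 1.847704×10⁻⁵ m/K
ΔT = 2.90×10⁻³ / 1.847704×10⁻⁵ = 156.952 K
T = 13.4 + 156.952 = 170.352 °C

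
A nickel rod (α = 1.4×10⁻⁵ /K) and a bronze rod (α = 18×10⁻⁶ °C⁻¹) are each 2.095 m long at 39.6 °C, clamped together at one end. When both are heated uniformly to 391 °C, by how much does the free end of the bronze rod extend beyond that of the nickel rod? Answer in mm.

2.94 mm

ΔT = 351.4 K
nickel: ΔL = 1.4×10⁻⁵ × 2.095 m × 351.4 = 1.0307×10⁻² m = 10.307 mm
bronze: ΔL = 18×10⁻⁶ × 2.095 m × 351.4 = 1.3251×10⁻² m = 13.251 mm
difference = 13.251 − 10.307 = 2.944 mm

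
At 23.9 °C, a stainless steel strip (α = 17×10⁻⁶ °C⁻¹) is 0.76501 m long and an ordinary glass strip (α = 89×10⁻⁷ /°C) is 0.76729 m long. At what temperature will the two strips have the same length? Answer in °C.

Equal length when α₁L₁ΔT − α₂L₂ΔT = L₂ − L₁ = 2.28×10⁻³ m
α₁L₁ = 1.300517×10⁻⁵, α₂L₂ = 6.828881×10⁻⁶ → Δ(αL) = 6.176289×10⁻⁶ m/K
ΔT = 2.28×10⁻³ / 6.176289×10⁻⁶ = 369.154 K, so T = 23.9 + 369.154 = 393.054 °C

T = 393.1 °C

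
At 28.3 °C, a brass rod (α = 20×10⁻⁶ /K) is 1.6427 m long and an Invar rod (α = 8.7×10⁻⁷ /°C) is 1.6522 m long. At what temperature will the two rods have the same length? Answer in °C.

T = 330.7 °C

Equal length when α₁L₁ΔT − α₂L₂ΔT = L₂ − L₁ = 9.50×10⁻³ m
α₁L₁ = 3.2854×10⁻⁵, α₂L₂ = 1.437414×10⁻⁶ → Δ(αL) = 3.1416586×10⁻⁵ m/K
ΔT = 9.50×10⁻³ / 3.1416586×10⁻⁵ = 302.388 K, so T = 28.3 + 302.388 = 330.688 °C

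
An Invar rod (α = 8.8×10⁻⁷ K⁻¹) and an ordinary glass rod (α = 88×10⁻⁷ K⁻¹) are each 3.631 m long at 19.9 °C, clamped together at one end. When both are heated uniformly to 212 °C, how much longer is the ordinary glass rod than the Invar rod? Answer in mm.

5.52 mm

ΔT = 192.1 K
Invar: ΔL = 8.8×10⁻⁷ × 3.631 m × 192.1 = 6.1381×10⁻⁴ m = 0.61381 mm
ordinary glass: ΔL = 88×10⁻⁷ × 3.631 m × 192.1 = 6.1381×10⁻³ m = 6.1381 mm
difference = 6.1381 − 0.61381 = 5.52429 mm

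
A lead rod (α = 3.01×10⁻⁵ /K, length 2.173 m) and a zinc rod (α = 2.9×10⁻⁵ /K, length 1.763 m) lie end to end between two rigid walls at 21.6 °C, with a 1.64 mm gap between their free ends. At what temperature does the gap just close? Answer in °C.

T = 35.7 °C

α₁L₁ = 6.54073×10⁻⁵ m/K, α₂L₂ = 5.1127×10⁻⁵ m/K → total 1.165343×10⁻⁴ m/K
ΔT = g/(α₁L₁+α₂L₂) = 1.64×10⁻³ / 1.165343×10⁻⁴ = 14.073 K
T = 21.6 + 14.073 = 35.673 °C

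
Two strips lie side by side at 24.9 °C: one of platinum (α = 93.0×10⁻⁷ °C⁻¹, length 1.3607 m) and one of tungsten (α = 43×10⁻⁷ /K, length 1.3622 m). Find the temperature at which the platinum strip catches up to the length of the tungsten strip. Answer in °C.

L₁(1 + α₁ΔT) = L₂(1 + α₂ΔT) ⇒ ΔT = (L₂ − L₁)/(α₁L₁ − α₂L₂)
L₂ − L₁ = 1.3622 − 1.3607 = 1.50×10⁻³ m
α₁L₁ − α₂L₂ = 93.0×10⁻⁷×1.3607 − 43×10⁻⁷×1.3622 = 6.79705×10⁻⁶ m/K
ΔT = 1.50×10⁻³ / 6.79705×10⁻⁶ = 220.684 K
T = 24.9 + 220.684 = 245.584 °C

T = 245.6 °C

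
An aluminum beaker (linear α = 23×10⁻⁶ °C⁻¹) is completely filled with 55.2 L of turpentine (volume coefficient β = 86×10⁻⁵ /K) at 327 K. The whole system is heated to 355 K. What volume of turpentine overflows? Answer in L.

The beaker also expands: β_container ≈ 3α = 6.9×10⁻⁵ /K
Net overflow = V₀(β_liq − 3α_cont)ΔT
β − 3α = 8.60×10⁻⁴ − 6.9×10⁻⁵ = 7.91×10⁻⁴ /K; ΔT = 28 K
ΔV = 55.2 × 7.91×10⁻⁴ × 28 = 1.22 L

1.22 L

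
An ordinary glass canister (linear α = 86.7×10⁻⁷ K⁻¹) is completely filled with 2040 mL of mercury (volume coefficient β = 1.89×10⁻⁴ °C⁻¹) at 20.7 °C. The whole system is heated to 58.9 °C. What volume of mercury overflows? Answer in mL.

12.7 mL

The canister also expands: β_container ≈ 3α = 2.601×10⁻⁵ /K
Net overflow = V₀(β_liq − 3α_cont)ΔT
β − 3α = 1.89×10⁻⁴ − 2.601×10⁻⁵ = 1.6299×10⁻⁴ /K; ΔT = 38.2 K
ΔV = 2040 × 1.6299×10⁻⁴ × 38.2 = 12.7 mL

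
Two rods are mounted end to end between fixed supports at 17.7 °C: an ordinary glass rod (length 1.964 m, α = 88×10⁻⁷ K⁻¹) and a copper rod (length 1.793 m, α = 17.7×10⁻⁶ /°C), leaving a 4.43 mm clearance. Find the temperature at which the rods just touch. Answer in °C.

Gap closes when ΔL₁ + ΔL₂ = 4.43 mm = 4.43×10⁻³ m
(α₁L₁ + α₂L₂)ΔT = g
α₁L₁ + α₂L₂ = 88×10⁻⁷×1.964 + 17.7×10⁻⁶×1.793 = 4.90193×10⁻⁵ m/K
ΔT = 4.43×10⁻³ / 4.90193×10⁻⁵ = 90.37 K
T = 17.7 + 90.37 = 108.07 °C

T = 108 °C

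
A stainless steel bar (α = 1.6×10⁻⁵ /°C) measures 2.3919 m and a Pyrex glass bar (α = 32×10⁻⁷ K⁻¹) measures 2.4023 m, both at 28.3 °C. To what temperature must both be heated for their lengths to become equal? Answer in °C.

Equal length when α₁L₁ΔT − α₂L₂ΔT = L₂ − L₁ = 1.04×10⁻² m
α₁L₁ = 3.82704×10⁻⁵, α₂L₂ = 7.68736×10⁻⁶ → Δ(αL) = 3.058304×10⁻⁵ m/K
ΔT = 1.04×10⁻² / 3.058304×10⁻⁵ = 340.058 K, so T = 28.3 + 340.058 = 368.358 °C

T = 368.4 °C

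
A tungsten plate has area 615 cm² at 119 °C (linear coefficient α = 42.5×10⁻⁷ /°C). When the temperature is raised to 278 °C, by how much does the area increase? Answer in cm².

ΔA = 0.831 cm²

Area coefficient ≈ 2α; |ΔT| = 159 K
ΔA = 2αA₀ΔT = 2(42.5×10⁻⁷)(615)(159) = 0.831 cm²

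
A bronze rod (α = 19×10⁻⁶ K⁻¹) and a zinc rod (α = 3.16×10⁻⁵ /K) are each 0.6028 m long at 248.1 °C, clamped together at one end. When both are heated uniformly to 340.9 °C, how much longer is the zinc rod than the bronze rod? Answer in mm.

0.705 mm

ΔT = 92.8 K
bronze: ΔL = 19×10⁻⁶ × 0.6028 m × 92.8 = 1.0629×10⁻³ m = 1.0629 mm
zinc: ΔL = 3.16×10⁻⁵ × 0.6028 m × 92.8 = 1.7677×10⁻³ m = 1.7677 mm
difference = 1.7677 − 1.0629 = 0.7048 mm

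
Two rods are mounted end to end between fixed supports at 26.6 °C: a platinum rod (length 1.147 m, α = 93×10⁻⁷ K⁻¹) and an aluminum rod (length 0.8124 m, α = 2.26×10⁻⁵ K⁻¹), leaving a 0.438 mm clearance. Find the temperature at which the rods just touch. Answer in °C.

T = 41.7 °C

Gap closes when ΔL₁ + ΔL₂ = 0.438 mm = 4.38×10⁻⁴ m
(α₁L₁ + α₂L₂)ΔT = g
α₁L₁ + α₂L₂ = 93×10⁻⁷×1.147 + 2.26×10⁻⁵×0.8124 = 2.902734×10⁻⁵ m/K
ΔT = 4.38×10⁻⁴ / 2.902734×10⁻⁵ = 15.089 K
T = 26.6 + 15.089 = 41.689 °C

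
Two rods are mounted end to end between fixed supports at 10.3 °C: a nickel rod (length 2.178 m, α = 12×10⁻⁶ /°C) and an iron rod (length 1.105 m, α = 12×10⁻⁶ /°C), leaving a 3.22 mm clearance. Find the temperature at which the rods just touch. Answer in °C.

Gap closes when ΔL₁ + ΔL₂ = 3.22 mm = 3.22×10⁻³ m
(α₁L₁ + α₂L₂)ΔT = g
α₁L₁ + α₂L₂ = 12×10⁻⁶×2.178 + 12×10⁻⁶×1.105 = 3.9396×10⁻⁵ m/K
ΔT = 3.22×10⁻³ / 3.9396×10⁻⁵ = 81.734 K
T = 10.3 + 81.734 = 92.034 °C

T = 92.0 °C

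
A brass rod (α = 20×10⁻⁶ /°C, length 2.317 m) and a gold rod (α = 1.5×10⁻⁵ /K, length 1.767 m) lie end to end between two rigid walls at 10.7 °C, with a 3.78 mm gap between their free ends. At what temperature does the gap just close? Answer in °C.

T = 62.6 °C

α₁L₁ = 4.634×10⁻⁵ m/K, α₂L₂ = 2.6505×10⁻⁵ m/K → total 7.2845×10⁻⁵ m/K
ΔT = g/(α₁L₁+α₂L₂) = 3.78×10⁻³ / 7.2845×10⁻⁵ = 51.891 K
T = 10.7 + 51.891 = 62.591 °C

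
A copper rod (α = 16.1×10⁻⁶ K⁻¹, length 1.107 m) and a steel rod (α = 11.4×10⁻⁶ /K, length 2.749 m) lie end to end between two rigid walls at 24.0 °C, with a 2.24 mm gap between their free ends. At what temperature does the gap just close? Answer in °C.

α₁L₁ = 1.78227×10⁻⁵ m/K, α₂L₂ = 3.13386×10⁻⁵ m/K → total 4.91613×10⁻⁵ m/K
ΔT = g/(α₁L₁+α₂L₂) = 2.24×10⁻³ / 4.91613×10⁻⁵ = 45.564 K
T = 24.0 + 45.564 = 69.564 °C

T = 69.6 °C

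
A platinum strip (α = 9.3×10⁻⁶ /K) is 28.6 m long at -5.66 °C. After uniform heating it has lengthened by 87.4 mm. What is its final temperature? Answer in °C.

ΔL = αL₀ΔT ⇒ ΔT = ΔL / (αL₀)
ΔT = 87.4×10⁻³ m / (9.3×10⁻⁶ × 28.6 m) = 328.60 K
T = -5.66 + 328.60 = 322.94 °C

T = 323 °C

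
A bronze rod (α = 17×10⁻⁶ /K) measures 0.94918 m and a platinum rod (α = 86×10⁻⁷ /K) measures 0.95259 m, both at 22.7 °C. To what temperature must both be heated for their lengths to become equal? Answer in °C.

T = 452.0 °C

L₁(1 + α₁ΔT) = L₂(1 + α₂ΔT) ⇒ ΔT = (L₂ − L₁)/(α₁L₁ − α₂L₂)
L₂ − L₁ = 0.95259 − 0.94918 = 3.41×10⁻³ m
α₁L₁ − α₂L₂ = 17×10⁻⁶×0.94918 − 86×10⁻⁷×0.95259 = 7.943786×10⁻⁶ m/K
ΔT = 3.41×10⁻³ / 7.943786×10⁻⁶ = 429.266 K
T = 22.7 + 429.266 = 451.966 °C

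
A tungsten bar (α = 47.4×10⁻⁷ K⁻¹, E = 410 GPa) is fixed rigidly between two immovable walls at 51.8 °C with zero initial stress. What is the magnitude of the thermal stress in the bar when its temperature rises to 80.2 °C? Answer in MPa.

Fully constrained: the free strain ε = αΔT is blocked, so σ = Eε = EαΔT.
|ΔT| = 28.4 K
σ = 410×10⁹ × 47.4×10⁻⁷ × 28.4 = 5.52×10⁷ Pa

σ = 55.2 MPa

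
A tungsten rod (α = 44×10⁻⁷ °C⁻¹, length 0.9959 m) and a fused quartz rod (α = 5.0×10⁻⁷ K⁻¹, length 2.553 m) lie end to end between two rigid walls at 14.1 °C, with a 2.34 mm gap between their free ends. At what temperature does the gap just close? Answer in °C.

T = 428 °C

Gap closes when ΔL₁ + ΔL₂ = 2.34 mm = 2.34×10⁻³ m
(α₁L₁ + α₂L₂)ΔT = g
α₁L₁ + α₂L₂ = 44×10⁻⁷×0.9959 + 5.0×10⁻⁷×2.553 = 5.65846×10⁻⁶ m/K
ΔT = 2.34×10⁻³ / 5.65846×10⁻⁶ = 413.54 K
T = 14.1 + 413.54 = 427.64 °C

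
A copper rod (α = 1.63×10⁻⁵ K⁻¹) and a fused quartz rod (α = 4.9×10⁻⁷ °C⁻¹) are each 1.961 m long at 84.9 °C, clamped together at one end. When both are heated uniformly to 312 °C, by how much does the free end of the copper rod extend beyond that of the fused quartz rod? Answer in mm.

7.04 mm

ΔT = 227.1 K
copper: ΔL = 1.63×10⁻⁵ × 1.961 m × 227.1 = 7.2591×10⁻³ m = 7.2591 mm
fused quartz: ΔL = 4.9×10⁻⁷ × 1.961 m × 227.1 = 2.1822×10⁻⁴ m = 0.21822 mm
difference = 7.2591 − 0.21822 = 7.04088 mm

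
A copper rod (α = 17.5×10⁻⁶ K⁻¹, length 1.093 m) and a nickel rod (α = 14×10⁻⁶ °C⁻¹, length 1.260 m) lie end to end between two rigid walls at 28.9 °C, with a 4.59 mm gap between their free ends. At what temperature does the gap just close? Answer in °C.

T = 154 °C

Gap closes when ΔL₁ + ΔL₂ = 4.59 mm = 4.59×10⁻³ m
(α₁L₁ + α₂L₂)ΔT = g
α₁L₁ + α₂L₂ = 17.5×10⁻⁶×1.093 + 14×10⁻⁶×1.260 = 3.67675×10⁻⁵ m/K
ΔT = 4.59×10⁻³ / 3.67675×10⁻⁵ = 124.84 K
T = 28.9 + 124.84 = 153.74 °C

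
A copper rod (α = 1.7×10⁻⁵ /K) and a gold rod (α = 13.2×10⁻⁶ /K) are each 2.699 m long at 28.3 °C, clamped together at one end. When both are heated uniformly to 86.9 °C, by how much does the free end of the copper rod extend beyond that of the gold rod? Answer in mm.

0.601 mm

ΔT = 58.6 K
copper: ΔL = 1.7×10⁻⁵ × 2.699 m × 58.6 = 2.6887×10⁻³ m = 2.6887 mm
gold: ΔL = 13.2×10⁻⁶ × 2.699 m × 58.6 = 2.0877×10⁻³ m = 2.0877 mm
difference = 2.6887 − 2.0877 = 0.6010 mm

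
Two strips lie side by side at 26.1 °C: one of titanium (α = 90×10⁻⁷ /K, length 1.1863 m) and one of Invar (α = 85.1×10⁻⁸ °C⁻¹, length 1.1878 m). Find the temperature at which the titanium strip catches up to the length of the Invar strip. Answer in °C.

Equal length when α₁L₁ΔT − α₂L₂ΔT = L₂ − L₁ = 1.50×10⁻³ m
α₁L₁ = 1.06767×10⁻⁵, α₂L₂ = 1.0108178×10⁻⁶ → Δ(αL) = 9.6658822×10⁻⁶ m/K
ΔT = 1.50×10⁻³ / 9.6658822×10⁻⁶ = 155.185 K, so T = 26.1 + 155.185 = 181.285 °C

T = 181.3 °C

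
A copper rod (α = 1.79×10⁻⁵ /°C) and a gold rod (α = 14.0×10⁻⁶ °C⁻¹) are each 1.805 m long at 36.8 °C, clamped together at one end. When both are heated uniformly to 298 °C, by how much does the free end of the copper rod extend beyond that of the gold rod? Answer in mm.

ΔT = 261.2 K
copper: ΔL = 1.79×10⁻⁵ × 1.805 m × 261.2 = 8.4392×10⁻³ m = 8.4392 mm
gold: ΔL = 14.0×10⁻⁶ × 1.805 m × 261.2 = 6.6005×10⁻³ m = 6.6005 mm
difference = 8.4392 − 6.6005 = 1.8387 mm

1.84 mm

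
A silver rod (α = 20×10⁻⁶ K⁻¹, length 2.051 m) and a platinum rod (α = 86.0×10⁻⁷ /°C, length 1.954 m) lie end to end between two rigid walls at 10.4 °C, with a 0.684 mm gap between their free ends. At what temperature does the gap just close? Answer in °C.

T = 22.2 °C

α₁L₁ = 4.102×10⁻⁵ m/K, α₂L₂ = 1.68044×10⁻⁵ m/K → total 5.78244×10⁻⁵ m/K
ΔT = g/(α₁L₁+α₂L₂) = 6.84×10⁻⁴ / 5.78244×10⁻⁵ = 11.829 K
T = 10.4 + 11.829 = 22.229 °C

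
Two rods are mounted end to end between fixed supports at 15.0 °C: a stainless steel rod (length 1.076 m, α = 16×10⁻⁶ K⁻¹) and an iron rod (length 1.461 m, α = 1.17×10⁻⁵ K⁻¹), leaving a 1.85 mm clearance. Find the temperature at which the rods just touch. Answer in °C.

T = 68.9 °C

α₁L₁ = 1.7216×10⁻⁵ m/K, α₂L₂ = 1.70937×10⁻⁵ m/K → total 3.43097×10⁻⁵ m/K
ΔT = g/(α₁L₁+α₂L₂) = 1.85×10⁻³ / 3.43097×10⁻⁵ = 53.921 K
T = 15.0 + 53.921 = 68.921 °C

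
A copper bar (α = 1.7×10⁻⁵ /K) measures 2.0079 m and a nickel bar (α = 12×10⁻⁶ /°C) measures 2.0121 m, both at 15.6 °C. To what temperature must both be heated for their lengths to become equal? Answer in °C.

T = 436.1 °C

L₁(1 + α₁ΔT) = L₂(1 + α₂ΔT) ⇒ ΔT = (L₂ − L₁)/(α₁L₁ − α₂L₂)
L₂ − L₁ = 2.0121 − 2.0079 = 4.20×10⁻³ m
α₁L₁ − α₂L₂ = 1.7×10⁻⁵×2.0079 − 12×10⁻⁶×2.0121 = 9.9891×10⁻⁶ m/K
ΔT = 4.20×10⁻³ / 9.9891×10⁻⁶ = 420.458 K
T = 15.6 + 420.458 = 436.058 °C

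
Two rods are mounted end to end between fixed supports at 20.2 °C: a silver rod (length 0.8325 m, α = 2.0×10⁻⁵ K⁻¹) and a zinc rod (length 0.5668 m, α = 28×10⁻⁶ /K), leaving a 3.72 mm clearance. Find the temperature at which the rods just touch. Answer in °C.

α₁L₁ = 1.665×10⁻⁵ m/K, α₂L₂ = 1.58704×10⁻⁵ m/K → total 3.25204×10⁻⁵ m/K
ΔT = g/(α₁L₁+α₂L₂) = 3.72×10⁻³ / 3.25204×10⁻⁵ = 114.39 K
T = 20.2 + 114.39 = 134.59 °C

T = 135 °C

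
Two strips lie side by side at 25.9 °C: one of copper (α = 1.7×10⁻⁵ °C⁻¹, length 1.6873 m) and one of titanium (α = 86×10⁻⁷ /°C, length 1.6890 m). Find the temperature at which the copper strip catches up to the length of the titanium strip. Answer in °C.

T = 146.0 °C

Equal length when α₁L₁ΔT − α₂L₂ΔT = L₂ − L₁ = 1.70×10⁻³ m
α₁L₁ = 2.86841×10⁻⁵, α₂L₂ = 1.45254×10⁻⁵ → Δ(αL) = 1.41587×10⁻⁵ m/K
ΔT = 1.70×10⁻³ / 1.41587×10⁻⁵ = 120.068 K, so T = 25.9 + 120.068 = 145.968 °C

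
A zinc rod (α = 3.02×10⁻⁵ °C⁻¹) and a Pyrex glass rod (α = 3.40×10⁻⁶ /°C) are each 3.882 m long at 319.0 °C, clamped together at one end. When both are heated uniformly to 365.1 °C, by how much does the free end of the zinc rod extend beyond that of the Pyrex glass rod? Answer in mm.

4.80 mm

ΔT = 46.1 K
zinc: ΔL = 3.02×10⁻⁵ × 3.882 m × 46.1 = 5.4046×10⁻³ m = 5.4046 mm
Pyrex glass: ΔL = 3.40×10⁻⁶ × 3.882 m × 46.1 = 6.0846×10⁻⁴ m = 0.60846 mm
difference = 5.4046 − 0.60846 = 4.79614 mm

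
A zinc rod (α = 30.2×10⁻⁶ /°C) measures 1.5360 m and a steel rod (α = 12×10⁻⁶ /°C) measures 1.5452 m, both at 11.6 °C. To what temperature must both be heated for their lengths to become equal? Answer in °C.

T = 342.0 °C

Equal length when α₁L₁ΔT − α₂L₂ΔT = L₂ − L₁ = 9.20×10⁻³ m
α₁L₁ = 4.63872×10⁻⁵, α₂L₂ = 1.85424×10⁻⁵ → Δ(αL) = 2.78448×10⁻⁵ m/K
ΔT = 9.20×10⁻³ / 2.78448×10⁻⁵ = 330.403 K, so T = 11.6 + 330.403 = 342.003 °C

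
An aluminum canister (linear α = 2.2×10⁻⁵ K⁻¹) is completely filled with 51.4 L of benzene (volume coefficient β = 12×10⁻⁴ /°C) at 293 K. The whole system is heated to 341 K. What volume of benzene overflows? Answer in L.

2.80 L

The canister also expands: β_container ≈ 3α = 6.6×10⁻⁵ /K
Net overflow = V₀(β_liq − 3α_cont)ΔT
β − 3α = 1.20×10⁻³ − 6.6×10⁻⁵ = 1.134×10⁻³ /K; ΔT = 48 K
ΔV = 51.4 × 1.134×10⁻³ × 48 = 2.80 L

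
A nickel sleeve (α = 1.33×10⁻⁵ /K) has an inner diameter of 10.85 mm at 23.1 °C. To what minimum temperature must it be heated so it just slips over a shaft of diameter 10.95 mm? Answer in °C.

Required Δd = 10.95 − 10.85 = 0.10 mm
Δd = αd₀ΔT ⇒ ΔT = Δd/(αd₀) = 0.10 / (1.33×10⁻⁵ × 10.85) = 692.98 K
T_min = 23.1 + 692.98 = 716.08 °C

T = 716 °C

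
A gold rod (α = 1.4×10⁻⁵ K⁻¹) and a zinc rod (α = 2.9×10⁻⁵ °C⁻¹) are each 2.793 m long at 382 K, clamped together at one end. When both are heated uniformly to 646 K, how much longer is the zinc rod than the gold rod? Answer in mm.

ΔT = 264 K
gold: ΔL = 1.4×10⁻⁵ × 2.793 m × 264 = 1.0323×10⁻² m = 10.323 mm
zinc: ΔL = 2.9×10⁻⁵ × 2.793 m × 264 = 2.1383×10⁻² m = 21.383 mm
difference = 21.383 − 10.323 = 11.060 mm

11.1 mm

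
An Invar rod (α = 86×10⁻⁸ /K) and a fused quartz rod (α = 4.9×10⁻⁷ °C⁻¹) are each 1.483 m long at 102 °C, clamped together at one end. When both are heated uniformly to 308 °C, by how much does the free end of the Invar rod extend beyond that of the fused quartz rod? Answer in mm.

0.113 mm

ΔT = 206 K
Invar: ΔL = 86×10⁻⁸ × 1.483 m × 206 = 2.6273×10⁻⁴ m = 0.26273 mm
fused quartz: ΔL = 4.9×10⁻⁷ × 1.483 m × 206 = 1.4969×10⁻⁴ m = 0.14969 mm
difference = 0.26273 − 0.14969 = 0.11304 mm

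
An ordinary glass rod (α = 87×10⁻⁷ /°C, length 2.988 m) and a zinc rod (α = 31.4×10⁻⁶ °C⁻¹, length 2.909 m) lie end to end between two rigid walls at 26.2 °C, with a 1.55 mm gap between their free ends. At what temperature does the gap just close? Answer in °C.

T = 39.4 °C

Gap closes when ΔL₁ + ΔL₂ = 1.55 mm = 1.55×10⁻³ m
(α₁L₁ + α₂L₂)ΔT = g
α₁L₁ + α₂L₂ = 87×10⁻⁷×2.988 + 31.4×10⁻⁶×2.909 = 1.173382×10⁻⁴ m/K
ΔT = 1.55×10⁻³ / 1.173382×10⁻⁴ = 13.210 K
T = 26.2 + 13.210 = 39.410 °C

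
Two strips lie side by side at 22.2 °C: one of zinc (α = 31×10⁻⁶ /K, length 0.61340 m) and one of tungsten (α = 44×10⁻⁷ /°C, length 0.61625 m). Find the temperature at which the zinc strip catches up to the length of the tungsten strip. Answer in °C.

T = 197.0 °C

Equal length when α₁L₁ΔT − α₂L₂ΔT = L₂ − L₁ = 2.85×10⁻³ m
α₁L₁ = 1.90154×10⁻⁵, α₂L₂ = 2.7115×10⁻⁶ → Δ(αL) = 1.63039×10⁻⁵ m/K
ΔT = 2.85×10⁻³ / 1.63039×10⁻⁵ = 174.805 K, so T = 22.2 + 174.805 = 197.005 °C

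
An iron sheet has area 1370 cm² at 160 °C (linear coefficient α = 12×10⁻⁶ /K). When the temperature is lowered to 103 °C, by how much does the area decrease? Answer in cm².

Area coefficient ≈ 2α; |ΔT| = 57 K
ΔA = 2αA₀ΔT = 2(12×10⁻⁶)(1370)(57) = 1.87 cm²

ΔA = 1.87 cm²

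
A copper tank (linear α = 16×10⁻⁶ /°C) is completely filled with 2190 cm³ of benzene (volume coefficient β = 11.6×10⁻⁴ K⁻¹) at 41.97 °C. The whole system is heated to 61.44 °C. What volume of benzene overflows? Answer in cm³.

47.4 cm³

The tank also expands: β_container ≈ 3α = 4.8×10⁻⁵ /K
Net overflow = V₀(β_liq − 3α_cont)ΔT
β − 3α = 1.16×10⁻³ − 4.8×10⁻⁵ = 1.112×10⁻³ /K; ΔT = 19.47 K
ΔV = 2190 × 1.112×10⁻³ × 19.47 = 47.4 cm³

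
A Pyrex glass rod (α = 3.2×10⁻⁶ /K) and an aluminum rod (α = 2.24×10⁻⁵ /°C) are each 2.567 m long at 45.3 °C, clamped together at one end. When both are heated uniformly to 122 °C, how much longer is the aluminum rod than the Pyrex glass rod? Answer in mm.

ΔT = 76.7 K
Pyrex glass: ΔL = 3.2×10⁻⁶ × 2.567 m × 76.7 = 6.3004×10⁻⁴ m = 0.63004 mm
aluminum: ΔL = 2.24×10⁻⁵ × 2.567 m × 76.7 = 4.4103×10⁻³ m = 4.4103 mm
difference = 4.4103 − 0.63004 = 3.78026 mm

3.78 mm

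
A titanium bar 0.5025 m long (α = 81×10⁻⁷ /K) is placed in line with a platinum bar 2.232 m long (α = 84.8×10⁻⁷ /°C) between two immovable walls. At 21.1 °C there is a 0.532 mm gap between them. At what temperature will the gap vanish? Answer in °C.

T = 44.2 °C

Gap closes when ΔL₁ + ΔL₂ = 0.532 mm = 5.32×10⁻⁴ m
(α₁L₁ + α₂L₂)ΔT = g
α₁L₁ + α₂L₂ = 81×10⁻⁷×0.5025 + 84.8×10⁻⁷×2.232 = 2.299761×10⁻⁵ m/K
ΔT = 5.32×10⁻⁴ / 2.299761×10⁻⁵ = 23.133 K
T = 21.1 + 23.133 = 44.233 °C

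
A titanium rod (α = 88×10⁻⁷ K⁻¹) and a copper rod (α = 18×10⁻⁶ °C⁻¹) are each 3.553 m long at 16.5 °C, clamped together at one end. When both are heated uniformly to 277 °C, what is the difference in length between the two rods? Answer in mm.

8.52 mm

ΔT = 260.5 K
titanium: ΔL = 88×10⁻⁷ × 3.553 m × 260.5 = 8.1449×10⁻³ m = 8.1449 mm
copper: ΔL = 18×10⁻⁶ × 3.553 m × 260.5 = 1.6660×10⁻² m = 16.660 mm
difference = 16.660 − 8.1449 = 8.5151 mm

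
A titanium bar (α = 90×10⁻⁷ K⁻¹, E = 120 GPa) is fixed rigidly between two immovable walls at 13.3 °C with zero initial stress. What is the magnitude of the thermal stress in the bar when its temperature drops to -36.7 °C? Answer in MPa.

Fully constrained: the free strain ε = αΔT is blocked, so σ = Eε = EαΔT.
|ΔT| = 50.0 K
σ = 120×10⁹ × 90×10⁻⁷ × 50.0 = 5.40×10⁷ Pa

σ = 54.0 MPa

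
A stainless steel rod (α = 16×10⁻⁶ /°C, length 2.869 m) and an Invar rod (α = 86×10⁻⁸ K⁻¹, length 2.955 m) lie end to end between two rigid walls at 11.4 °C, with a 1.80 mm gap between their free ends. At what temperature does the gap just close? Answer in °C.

α₁L₁ = 4.5904×10⁻⁵ m/K, α₂L₂ = 2.5413×10⁻⁶ m/K → total 4.84453×10⁻⁵ m/K
ΔT = g/(α₁L₁+α₂L₂) = 1.80×10⁻³ / 4.84453×10⁻⁵ = 37.155 K
T = 11.4 + 37.155 = 48.555 °C

T = 48.6 °C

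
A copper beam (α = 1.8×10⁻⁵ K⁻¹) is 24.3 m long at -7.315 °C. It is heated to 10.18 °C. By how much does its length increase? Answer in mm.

ΔL = 7.65 mm

|ΔT| = |10.18 − (-7.315)| = 17.495 K
ΔL = αL₀ΔT = (1.8×10⁻⁵)(24.3)(17.495) = 7.65×10⁻³ m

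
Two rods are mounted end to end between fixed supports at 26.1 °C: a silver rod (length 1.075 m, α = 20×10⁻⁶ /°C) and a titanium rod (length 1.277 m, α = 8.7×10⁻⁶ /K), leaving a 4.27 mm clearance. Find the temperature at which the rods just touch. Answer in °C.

T = 157 °C

Gap closes when ΔL₁ + ΔL₂ = 4.27 mm = 4.27×10⁻³ m
(α₁L₁ + α₂L₂)ΔT = g
α₁L₁ + α₂L₂ = 20×10⁻⁶×1.075 + 8.7×10⁻⁶×1.277 = 3.26099×10⁻⁵ m/K
ΔT = 4.27×10⁻³ / 3.26099×10⁻⁵ = 130.94 K
T = 26.1 + 130.94 = 157.04 °C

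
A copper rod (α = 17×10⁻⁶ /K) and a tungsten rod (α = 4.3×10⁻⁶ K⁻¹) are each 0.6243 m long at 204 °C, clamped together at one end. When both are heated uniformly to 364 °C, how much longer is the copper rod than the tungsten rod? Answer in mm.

1.27 mm

ΔT = 160 K
copper: ΔL = 17×10⁻⁶ × 0.6243 m × 160 = 1.6981×10⁻³ m = 1.6981 mm
tungsten: ΔL = 4.3×10⁻⁶ × 0.6243 m × 160 = 4.2952×10⁻⁴ m = 0.42952 mm
difference = 1.6981 − 0.42952 = 1.26858 mm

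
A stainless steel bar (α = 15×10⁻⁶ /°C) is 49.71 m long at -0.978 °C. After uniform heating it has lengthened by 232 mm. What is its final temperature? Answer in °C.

ΔL = αL₀ΔT ⇒ ΔT = ΔL / (αL₀)
ΔT = 232×10⁻³ m / (15×10⁻⁶ × 49.71 m) = 311.138 K
T = -0.978 + 311.138 = 310.160 °C

T = 310 °C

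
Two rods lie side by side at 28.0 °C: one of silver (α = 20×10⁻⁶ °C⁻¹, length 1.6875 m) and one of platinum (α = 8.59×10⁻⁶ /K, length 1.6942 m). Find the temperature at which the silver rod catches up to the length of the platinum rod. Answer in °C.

Equal length when α₁L₁ΔT − α₂L₂ΔT = L₂ − L₁ = 6.70×10⁻³ m
α₁L₁ = 3.375×10⁻⁵, α₂L₂ = 1.4553178×10⁻⁵ → Δ(αL) = 1.9196822×10⁻⁵ m/K
ΔT = 6.70×10⁻³ / 1.9196822×10⁻⁵ = 349.016 K, so T = 28.0 + 349.016 = 377.016 °C

T = 377.0 °C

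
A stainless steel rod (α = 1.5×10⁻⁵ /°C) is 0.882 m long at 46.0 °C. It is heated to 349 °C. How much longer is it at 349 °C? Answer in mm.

ΔL = 4.01 mm

|ΔT| = |349 − 46.0| = 303.0 K
ΔL = αL₀ΔT = (1.5×10⁻⁵)(0.882)(303.0) = 4.01×10⁻³ m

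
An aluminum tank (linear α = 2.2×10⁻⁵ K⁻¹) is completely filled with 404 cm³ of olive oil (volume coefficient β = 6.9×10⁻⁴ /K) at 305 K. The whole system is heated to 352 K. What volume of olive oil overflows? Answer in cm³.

11.8 cm³

The tank also expands: β_container ≈ 3α = 6.6×10⁻⁵ /K
Net overflow = V₀(β_liq − 3α_cont)ΔT
β − 3α = 6.90×10⁻⁴ − 6.6×10⁻⁵ = 6.24×10⁻⁴ /K; ΔT = 47 K
ΔV = 404 × 6.24×10⁻⁴ × 47 = 11.8 cm³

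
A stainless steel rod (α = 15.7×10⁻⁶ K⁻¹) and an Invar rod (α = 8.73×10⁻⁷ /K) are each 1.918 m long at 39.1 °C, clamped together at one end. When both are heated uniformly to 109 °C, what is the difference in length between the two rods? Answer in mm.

1.99 mm

ΔT = 69.9 K
stainless steel: ΔL = 15.7×10⁻⁶ × 1.918 m × 69.9 = 2.1049×10⁻³ m = 2.1049 mm
Invar: ΔL = 8.73×10⁻⁷ × 1.918 m × 69.9 = 1.1704×10⁻⁴ m = 0.11704 mm
difference = 2.1049 − 0.11704 = 1.98786 mm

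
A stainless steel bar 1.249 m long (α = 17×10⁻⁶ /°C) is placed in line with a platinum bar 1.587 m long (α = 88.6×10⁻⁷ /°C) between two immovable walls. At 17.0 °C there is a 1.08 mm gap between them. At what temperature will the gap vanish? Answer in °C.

T = 47.6 °C

Gap closes when ΔL₁ + ΔL₂ = 1.08 mm = 1.08×10⁻³ m
(α₁L₁ + α₂L₂)ΔT = g
α₁L₁ + α₂L₂ = 17×10⁻⁶×1.249 + 88.6×10⁻⁷×1.587 = 3.529382×10⁻⁵ m/K
ΔT = 1.08×10⁻³ / 3.529382×10⁻⁵ = 30.600 K
T = 17.0 + 30.600 = 47.600 °C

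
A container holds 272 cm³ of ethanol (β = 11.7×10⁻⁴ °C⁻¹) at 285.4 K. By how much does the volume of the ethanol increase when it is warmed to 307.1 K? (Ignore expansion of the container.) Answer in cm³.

|ΔT| = |307.1 − 285.4| = 21.7 K
ΔV = βV₀ΔT = (11.7×10⁻⁴)(272)(21.7) = 6.91 cm³

ΔV = 6.91 cm³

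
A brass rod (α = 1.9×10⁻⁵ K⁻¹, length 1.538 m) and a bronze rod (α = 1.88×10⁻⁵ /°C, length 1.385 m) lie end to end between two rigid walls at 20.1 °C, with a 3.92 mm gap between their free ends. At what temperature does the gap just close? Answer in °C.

α₁L₁ = 2.9222×10⁻⁵ m/K, α₂L₂ = 2.6038×10⁻⁵ m/K → total 5.526×10⁻⁵ m/K
ΔT = g/(α₁L₁+α₂L₂) = 3.92×10⁻³ / 5.526×10⁻⁵ = 70.937 K
T = 20.1 + 70.937 = 91.037 °C

T = 91.0 °C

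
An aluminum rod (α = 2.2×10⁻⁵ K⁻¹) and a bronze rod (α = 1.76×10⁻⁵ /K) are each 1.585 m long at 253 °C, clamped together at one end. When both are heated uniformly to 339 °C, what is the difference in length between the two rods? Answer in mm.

0.600 mm

ΔT = 86 K
aluminum: ΔL = 2.2×10⁻⁵ × 1.585 m × 86 = 2.9988×10⁻³ m = 2.9988 mm
bronze: ΔL = 1.76×10⁻⁵ × 1.585 m × 86 = 2.3991×10⁻³ m = 2.3991 mm
difference = 2.9988 − 2.3991 = 0.5997 mm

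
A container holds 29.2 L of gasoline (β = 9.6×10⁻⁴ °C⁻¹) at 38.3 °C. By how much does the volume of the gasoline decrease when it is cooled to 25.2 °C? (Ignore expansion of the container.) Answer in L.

|ΔT| = |25.2 − 38.3| = 13.1 K
ΔV = βV₀ΔT = (9.6×10⁻⁴)(29.2)(13.1) = 0.367 L

ΔV = 0.367 L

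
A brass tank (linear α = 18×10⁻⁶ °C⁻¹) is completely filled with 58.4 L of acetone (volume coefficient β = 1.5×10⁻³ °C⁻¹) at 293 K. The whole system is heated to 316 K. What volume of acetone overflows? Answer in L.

1.94 L

The tank also expands: β_container ≈ 3α = 5.4×10⁻⁵ /K
Net overflow = V₀(β_liq − 3α_cont)ΔT
β − 3α = 1.50×10⁻³ − 5.4×10⁻⁵ = 1.446×10⁻³ /K; ΔT = 23 K
ΔV = 58.4 × 1.446×10⁻³ × 23 = 1.94 L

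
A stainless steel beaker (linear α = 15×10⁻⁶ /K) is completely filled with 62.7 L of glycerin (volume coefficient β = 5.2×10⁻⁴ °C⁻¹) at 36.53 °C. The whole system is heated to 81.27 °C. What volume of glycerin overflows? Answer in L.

The beaker also expands: β_container ≈ 3α = 4.5×10⁻⁵ /K
Net overflow = V₀(β_liq − 3α_cont)ΔT
β − 3α = 5.20×10⁻⁴ − 4.5×10⁻⁵ = 4.75×10⁻⁴ /K; ΔT = 44.74 K
ΔV = 62.7 × 4.75×10⁻⁴ × 44.74 = 1.33 L

1.33 L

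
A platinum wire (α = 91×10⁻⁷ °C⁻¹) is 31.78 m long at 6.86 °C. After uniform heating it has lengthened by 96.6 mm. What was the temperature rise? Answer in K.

ΔT = 334 K

ΔL = αL₀ΔT ⇒ ΔT = ΔL / (αL₀)
ΔT = 96.6×10⁻³ m / (91×10⁻⁷ × 31.78 m) = 334.03 K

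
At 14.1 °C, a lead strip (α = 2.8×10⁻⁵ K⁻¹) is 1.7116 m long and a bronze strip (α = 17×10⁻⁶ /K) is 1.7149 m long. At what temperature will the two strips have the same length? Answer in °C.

Equal length when α₁L₁ΔT − α₂L₂ΔT = L₂ − L₁ = 3.30×10⁻³ m
α₁L₁ = 4.79248×10⁻⁵, α₂L₂ = 2.91533×10⁻⁵ → Δ(αL) = 1.87715×10⁻⁵ m/K
ΔT = 3.30×10⁻³ / 1.87715×10⁻⁵ = 175.798 K, so T = 14.1 + 175.798 = 189.898 °C

T = 189.9 °C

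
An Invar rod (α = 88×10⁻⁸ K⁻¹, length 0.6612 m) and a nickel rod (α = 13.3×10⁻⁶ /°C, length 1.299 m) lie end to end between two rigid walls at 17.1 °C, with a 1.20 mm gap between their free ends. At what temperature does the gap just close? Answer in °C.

Gap closes when ΔL₁ + ΔL₂ = 1.20 mm = 1.20×10⁻³ m
(α₁L₁ + α₂L₂)ΔT = g
α₁L₁ + α₂L₂ = 88×10⁻⁸×0.6612 + 13.3×10⁻⁶×1.299 = 1.7858556×10⁻⁵ m/K
ΔT = 1.20×10⁻³ / 1.7858556×10⁻⁵ = 67.195 K
T = 17.1 + 67.195 = 84.295 °C

T = 84.3 °C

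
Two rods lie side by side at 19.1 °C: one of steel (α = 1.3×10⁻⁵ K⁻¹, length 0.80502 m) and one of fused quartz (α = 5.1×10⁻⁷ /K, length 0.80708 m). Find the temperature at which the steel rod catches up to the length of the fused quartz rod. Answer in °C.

T = 224.0 °C

L₁(1 + α₁ΔT) = L₂(1 + α₂ΔT) ⇒ ΔT = (L₂ − L₁)/(α₁L₁ − α₂L₂)
L₂ − L₁ = 0.80708 − 0.80502 = 2.06×10⁻³ m
α₁L₁ − α₂L₂ = 1.3×10⁻⁵×0.80502 − 5.1×10⁻⁷×0.80708 = 1.00536492×10⁻⁵ m/K
ΔT = 2.06×10⁻³ / 1.00536492×10⁻⁵ = 204.901 K
T = 19.1 + 204.901 = 224.001 °C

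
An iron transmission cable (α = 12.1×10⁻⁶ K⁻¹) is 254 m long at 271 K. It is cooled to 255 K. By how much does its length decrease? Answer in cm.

|ΔT| = |255 − 271| = 16 K
ΔL = αL₀ΔT = (12.1×10⁻⁶)(254)(16) = 4.92×10⁻² m

ΔL = 4.92 cm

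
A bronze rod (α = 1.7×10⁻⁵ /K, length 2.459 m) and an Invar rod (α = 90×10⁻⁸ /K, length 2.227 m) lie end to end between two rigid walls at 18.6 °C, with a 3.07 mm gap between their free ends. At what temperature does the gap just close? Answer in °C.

Gap closes when ΔL₁ + ΔL₂ = 3.07 mm = 3.07×10⁻³ m
(α₁L₁ + α₂L₂)ΔT = g
α₁L₁ + α₂L₂ = 1.7×10⁻⁵×2.459 + 90×10⁻⁸×2.227 = 4.38073×10⁻⁵ m/K
ΔT = 3.07×10⁻³ / 4.38073×10⁻⁵ = 70.080 K
T = 18.6 + 70.080 = 88.680 °C

T = 88.7 °C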